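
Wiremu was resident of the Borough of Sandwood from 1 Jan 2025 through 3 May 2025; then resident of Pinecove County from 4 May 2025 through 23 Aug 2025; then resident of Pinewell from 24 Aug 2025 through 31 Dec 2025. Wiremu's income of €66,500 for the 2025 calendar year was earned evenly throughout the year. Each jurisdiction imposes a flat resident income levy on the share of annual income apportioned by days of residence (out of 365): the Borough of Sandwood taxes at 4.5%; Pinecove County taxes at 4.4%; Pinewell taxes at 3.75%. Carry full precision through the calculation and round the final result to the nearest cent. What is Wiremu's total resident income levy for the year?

The Borough of Sandwood, 1 Jan – 3 May 2025: 123 days → €66,500 × 4.5% × 123/365 = €1,008.4315
Pinecove County, 4 May – 23 Aug 2025: 112 days → €66,500 × 4.4% × 112/365 = €897.8411
Pinewell, 24 Aug – 31 Dec 2025: 130 days → €66,500 × 3.75% × 130/365 = €888.1849
Total = €2,794.4575

€2,794.46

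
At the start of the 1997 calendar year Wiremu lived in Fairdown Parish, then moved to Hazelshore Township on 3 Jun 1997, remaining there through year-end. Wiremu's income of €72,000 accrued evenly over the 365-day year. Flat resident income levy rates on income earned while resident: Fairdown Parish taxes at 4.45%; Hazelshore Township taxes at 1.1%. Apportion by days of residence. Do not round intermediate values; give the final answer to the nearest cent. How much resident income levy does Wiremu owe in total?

€1,803.06

Fairdown Parish, 1 Jan – 2 Jun 1997: 153 days → €72,000 × 4.45% × 153/365 = €1,343.0466
Hazelshore Township, 3 Jun – 31 Dec 1997: 212 days → €72,000 × 1.1% × 212/365 = €460.0110
Total = €1,803.0575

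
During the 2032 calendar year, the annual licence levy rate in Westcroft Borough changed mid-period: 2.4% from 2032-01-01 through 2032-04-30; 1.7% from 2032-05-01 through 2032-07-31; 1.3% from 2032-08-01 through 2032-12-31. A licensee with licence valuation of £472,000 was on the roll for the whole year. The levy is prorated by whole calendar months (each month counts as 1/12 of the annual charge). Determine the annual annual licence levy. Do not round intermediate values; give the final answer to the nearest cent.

2032-01-01 to 2032-04-30: 4 months at 2.4% → £472,000 × 2.4% × 4/12 = £3,776.0000
2032-05-01 to 2032-07-31: 3 months at 1.7% → £472,000 × 1.7% × 3/12 = £2,006.0000
2032-08-01 to 2032-12-31: 5 months at 1.3% → £472,000 × 1.3% × 5/12 = £2,556.6667
Total = £8,338.6667

£8,338.67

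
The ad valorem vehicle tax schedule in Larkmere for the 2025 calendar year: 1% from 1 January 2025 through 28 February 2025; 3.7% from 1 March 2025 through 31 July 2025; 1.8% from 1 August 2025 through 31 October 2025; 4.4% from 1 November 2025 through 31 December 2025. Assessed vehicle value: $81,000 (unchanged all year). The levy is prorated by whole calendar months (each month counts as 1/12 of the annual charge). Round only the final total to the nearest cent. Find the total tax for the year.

1 January – 28 February 2025: 2 months at 1% → $81,000 × 1% × 2/12 = $135.0000
1 March – 31 July 2025: 5 months at 3.7% → $81,000 × 3.7% × 5/12 = $1,248.7500
1 August – 31 October 2025: 3 months at 1.8% → $81,000 × 1.8% × 3/12 = $364.5000
1 November – 31 December 2025: 2 months at 4.4% → $81,000 × 4.4% × 2/12 = $594.0000
Total = $2,342.2500

$2,342.25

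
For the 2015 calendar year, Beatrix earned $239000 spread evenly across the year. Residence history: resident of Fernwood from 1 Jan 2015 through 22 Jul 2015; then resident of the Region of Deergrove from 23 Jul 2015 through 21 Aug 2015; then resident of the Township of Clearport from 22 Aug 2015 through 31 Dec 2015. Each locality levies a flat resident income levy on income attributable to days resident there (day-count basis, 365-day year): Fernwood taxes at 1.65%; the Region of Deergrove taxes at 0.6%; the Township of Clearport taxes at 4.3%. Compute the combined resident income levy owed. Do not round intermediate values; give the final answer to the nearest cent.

Fernwood, 1 Jan – 22 Jul 2015: 203 days → $239000 × 1.65% × 203/365 = $2193.2342
The Region of Deergrove, 23 Jul – 21 Aug 2015: 30 days → $239000 × 0.6% × 30/365 = $117.8630
The Township of Clearport, 22 Aug – 31 Dec 2015: 132 days → $239000 × 4.3% × 132/365 = $3716.6137
Total = $6027.7110

$6027.71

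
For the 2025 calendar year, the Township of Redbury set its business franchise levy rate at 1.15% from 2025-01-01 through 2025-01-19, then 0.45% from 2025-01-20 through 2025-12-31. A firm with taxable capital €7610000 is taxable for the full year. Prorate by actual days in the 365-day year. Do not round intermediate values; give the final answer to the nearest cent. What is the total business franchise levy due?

2025-01-01 to 2025-01-19: 19 days at 1.15% → €7610000 × 1.15% × 19/365 = €4555.5753
2025-01-20 to 2025-12-31: 346 days at 0.45% → €7610000 × 0.45% × 346/365 = €32462.3836
Total = €37017.9589

€37017.96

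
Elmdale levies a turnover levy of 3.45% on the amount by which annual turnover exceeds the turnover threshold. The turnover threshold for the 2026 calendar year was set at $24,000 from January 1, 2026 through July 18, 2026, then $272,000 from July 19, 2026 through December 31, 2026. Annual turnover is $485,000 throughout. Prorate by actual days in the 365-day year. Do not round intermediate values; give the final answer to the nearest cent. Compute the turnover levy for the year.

$12,013.28

January 1 – July 18, 2026: 199 days, exemption $24,000 → ($485,000 − $24,000) × 3.45% × 199/365 = $8,671.2205
July 19 – December 31, 2026: 166 days, exemption $272,000 → ($485,000 − $272,000) × 3.45% × 166/365 = $3,342.0575
Total = $12,013.2781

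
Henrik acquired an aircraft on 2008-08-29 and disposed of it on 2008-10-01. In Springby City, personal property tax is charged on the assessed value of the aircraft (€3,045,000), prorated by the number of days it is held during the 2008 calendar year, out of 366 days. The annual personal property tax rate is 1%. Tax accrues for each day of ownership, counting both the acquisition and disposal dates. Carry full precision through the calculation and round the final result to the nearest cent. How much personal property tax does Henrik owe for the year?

Days held (2008-08-29 to 2008-10-01): 34 out of 366
Tax = €3,045,000 × 1% × 34/366 = €2,828.6885

€2,828.69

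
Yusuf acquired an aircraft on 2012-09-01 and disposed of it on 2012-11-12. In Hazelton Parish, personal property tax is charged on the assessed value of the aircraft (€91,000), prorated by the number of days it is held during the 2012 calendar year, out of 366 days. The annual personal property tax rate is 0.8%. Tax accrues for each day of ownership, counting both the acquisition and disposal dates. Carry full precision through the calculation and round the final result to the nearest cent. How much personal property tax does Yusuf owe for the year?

Days held (2012-09-01 to 2012-11-12): 73 out of 366
Tax = €91,000 × 0.8% × 73/366 = €145.2022

€145.20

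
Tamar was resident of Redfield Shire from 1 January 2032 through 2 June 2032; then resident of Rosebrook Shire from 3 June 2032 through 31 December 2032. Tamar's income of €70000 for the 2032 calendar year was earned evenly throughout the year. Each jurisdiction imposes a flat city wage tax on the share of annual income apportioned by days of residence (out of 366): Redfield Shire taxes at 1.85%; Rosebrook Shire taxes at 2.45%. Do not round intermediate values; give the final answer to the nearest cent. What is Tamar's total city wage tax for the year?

Redfield Shire, 1 January – 2 June 2032: 154 days → €70000 × 1.85% × 154/366 = €544.8907
Rosebrook Shire, 3 June – 31 December 2032: 212 days → €70000 × 2.45% × 212/366 = €993.3880
Total = €1538.2787

€1538.28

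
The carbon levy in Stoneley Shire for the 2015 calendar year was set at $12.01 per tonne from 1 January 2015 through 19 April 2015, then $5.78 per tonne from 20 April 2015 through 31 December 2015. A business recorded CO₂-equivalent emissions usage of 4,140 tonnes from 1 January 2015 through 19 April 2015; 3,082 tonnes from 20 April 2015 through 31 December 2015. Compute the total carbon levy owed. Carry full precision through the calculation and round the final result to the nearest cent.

$67,535.36

1 January – 19 April 2015: 4,140 tonnes at $12.01/tonne → $49,721.40
20 April – 31 December 2015: 3,082 tonnes at $5.78/tonne → $17,813.96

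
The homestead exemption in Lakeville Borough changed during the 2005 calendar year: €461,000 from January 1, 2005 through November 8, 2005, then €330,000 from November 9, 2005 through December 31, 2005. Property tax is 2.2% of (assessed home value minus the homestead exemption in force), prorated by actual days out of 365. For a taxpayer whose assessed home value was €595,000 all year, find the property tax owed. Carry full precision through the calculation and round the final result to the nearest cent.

€3,366.48

January 1 – November 8, 2005: 312 days, exemption €461,000 → (€595,000 − €461,000) × 2.2% × 312/365 = €2,519.9342
November 9 – December 31, 2005: 53 days, exemption €330,000 → (€595,000 − €330,000) × 2.2% × 53/365 = €846.5479
Total = €3,366.4822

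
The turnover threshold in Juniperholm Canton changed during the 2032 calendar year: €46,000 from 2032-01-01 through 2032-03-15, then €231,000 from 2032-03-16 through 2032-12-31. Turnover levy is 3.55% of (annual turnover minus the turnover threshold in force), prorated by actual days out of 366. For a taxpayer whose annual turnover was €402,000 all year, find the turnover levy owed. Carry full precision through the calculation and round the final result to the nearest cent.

2032-01-01 to 2032-03-15: 75 days, exemption €46,000 → (€402,000 − €46,000) × 3.55% × 75/366 = €2,589.7541
2032-03-16 to 2032-12-31: 291 days, exemption €231,000 → (€402,000 − €231,000) × 3.55% × 291/366 = €4,826.5451
Total = €7,416.2992

€7,416.30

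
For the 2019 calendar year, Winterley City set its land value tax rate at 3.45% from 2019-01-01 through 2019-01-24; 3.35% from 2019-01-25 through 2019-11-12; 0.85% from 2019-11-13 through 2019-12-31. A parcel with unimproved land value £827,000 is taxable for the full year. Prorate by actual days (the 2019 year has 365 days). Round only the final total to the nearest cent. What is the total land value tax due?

£24,983.33

2019-01-01 to 2019-01-24: 24 days at 3.45% → £827,000 × 3.45% × 24/365 = £1,876.0438
2019-01-25 to 2019-11-12: 292 days at 3.35% → £827,000 × 3.35% × 292/365 = £22,163.6000
2019-11-13 to 2019-12-31: 49 days at 0.85% → £827,000 × 0.85% × 49/365 = £943.6863
Total = £24,983.3301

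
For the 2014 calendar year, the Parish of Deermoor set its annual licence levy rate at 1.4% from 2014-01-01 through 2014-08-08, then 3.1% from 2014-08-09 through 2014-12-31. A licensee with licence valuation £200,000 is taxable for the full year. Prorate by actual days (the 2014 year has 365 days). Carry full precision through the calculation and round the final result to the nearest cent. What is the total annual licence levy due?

2014-01-01 to 2014-08-08: 220 days at 1.4% → £200,000 × 1.4% × 220/365 = £1,687.6712
2014-08-09 to 2014-12-31: 145 days at 3.1% → £200,000 × 3.1% × 145/365 = £2,463.0137
Total = £4,150.6849

£4,150.68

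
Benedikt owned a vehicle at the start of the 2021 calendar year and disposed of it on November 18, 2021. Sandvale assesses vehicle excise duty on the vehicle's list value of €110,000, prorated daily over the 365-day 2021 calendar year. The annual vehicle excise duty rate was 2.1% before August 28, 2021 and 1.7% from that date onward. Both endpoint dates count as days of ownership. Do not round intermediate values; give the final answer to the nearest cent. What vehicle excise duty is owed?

January 1 – August 27, 2021: 239 days at 2.1% → €110,000 × 2.1% × 239/365 = €1,512.5753
August 28 – November 18, 2021: 83 days at 1.7% → €110,000 × 1.7% × 83/365 = €425.2329
Total = €1,937.8082

€1,937.81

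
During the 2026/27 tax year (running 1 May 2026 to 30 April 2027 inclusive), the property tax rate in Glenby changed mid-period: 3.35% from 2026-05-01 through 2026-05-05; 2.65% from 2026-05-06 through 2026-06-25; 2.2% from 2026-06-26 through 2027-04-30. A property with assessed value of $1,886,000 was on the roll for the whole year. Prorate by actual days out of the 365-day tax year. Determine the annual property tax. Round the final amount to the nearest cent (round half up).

2026-05-01 to 2026-05-05: 5 days at 3.35% → $1,886,000 × 3.35% × 5/365 = $865.4932
2026-05-06 to 2026-06-25: 51 days at 2.65% → $1,886,000 × 2.65% × 51/365 = $6,983.3671
2026-06-26 to 2027-04-30: 309 days at 2.2% → $1,886,000 × 2.2% × 309/365 = $35,126.1041
Total = $42,974.9644

$42,974.96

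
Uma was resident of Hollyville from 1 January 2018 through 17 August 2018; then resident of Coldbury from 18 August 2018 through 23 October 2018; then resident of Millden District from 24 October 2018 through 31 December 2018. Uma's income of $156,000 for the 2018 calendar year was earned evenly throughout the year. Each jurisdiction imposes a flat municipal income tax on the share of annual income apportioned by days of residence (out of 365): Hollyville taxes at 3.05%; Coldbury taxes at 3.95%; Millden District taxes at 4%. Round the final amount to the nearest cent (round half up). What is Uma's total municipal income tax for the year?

$5,295.88

Hollyville, 1 January – 17 August 2018: 229 days → $156,000 × 3.05% × 229/365 = $2,985.1562
Coldbury, 18 August – 23 October 2018: 67 days → $156,000 × 3.95% × 67/365 = $1,131.1068
Millden District, 24 October – 31 December 2018: 69 days → $156,000 × 4% × 69/365 = $1,179.6164
Total = $5,295.8795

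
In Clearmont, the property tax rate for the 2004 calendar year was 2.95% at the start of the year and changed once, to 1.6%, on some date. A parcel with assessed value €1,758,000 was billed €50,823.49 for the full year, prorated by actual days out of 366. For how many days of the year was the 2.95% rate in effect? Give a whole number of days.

Let d = days at the first rate; then 366 − d days at the second rate.
€1,758,000 × [2.95%·d + 1.6%·(366−d)] / 366 = €50,823.49
Solving gives d = 350, so the new rate took effect on 16 December 2004.

350 days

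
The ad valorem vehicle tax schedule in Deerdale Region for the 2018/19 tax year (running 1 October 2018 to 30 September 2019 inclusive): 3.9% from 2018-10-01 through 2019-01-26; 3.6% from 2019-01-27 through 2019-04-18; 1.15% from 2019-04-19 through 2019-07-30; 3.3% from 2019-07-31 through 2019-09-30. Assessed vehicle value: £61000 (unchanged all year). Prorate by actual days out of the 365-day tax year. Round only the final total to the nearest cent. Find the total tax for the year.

2018-10-01 to 2019-01-26: 118 days at 3.9% → £61000 × 3.9% × 118/365 = £769.1014
2019-01-27 to 2019-04-18: 82 days at 3.6% → £61000 × 3.6% × 82/365 = £493.3479
2019-04-19 to 2019-07-30: 103 days at 1.15% → £61000 × 1.15% × 103/365 = £197.9575
2019-07-31 to 2019-09-30: 62 days at 3.3% → £61000 × 3.3% × 62/365 = £341.9342
Total = £1802.3411

£1802.34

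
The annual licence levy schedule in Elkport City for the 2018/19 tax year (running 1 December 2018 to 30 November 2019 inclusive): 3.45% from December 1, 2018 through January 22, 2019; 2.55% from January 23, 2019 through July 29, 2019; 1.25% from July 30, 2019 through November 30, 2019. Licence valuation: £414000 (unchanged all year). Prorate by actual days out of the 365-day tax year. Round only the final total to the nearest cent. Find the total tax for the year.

£9269.63

December 1, 2018 – January 22, 2019: 53 days at 3.45% → £414000 × 3.45% × 53/365 = £2073.9699
January 23 – July 29, 2019: 188 days at 2.55% → £414000 × 2.55% × 188/365 = £5437.5781
July 30 – November 30, 2019: 124 days at 1.25% → £414000 × 1.25% × 124/365 = £1758.0822
Total = £9269.6301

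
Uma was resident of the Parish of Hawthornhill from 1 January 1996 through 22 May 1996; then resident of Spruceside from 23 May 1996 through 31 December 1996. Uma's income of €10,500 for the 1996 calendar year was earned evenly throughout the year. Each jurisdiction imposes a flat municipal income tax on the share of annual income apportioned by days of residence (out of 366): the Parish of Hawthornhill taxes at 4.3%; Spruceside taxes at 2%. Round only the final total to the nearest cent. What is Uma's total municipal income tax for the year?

The Parish of Hawthornhill, 1 January – 22 May 1996: 143 days → €10,500 × 4.3% × 143/366 = €176.4057
Spruceside, 23 May – 31 December 1996: 223 days → €10,500 × 2% × 223/366 = €127.9508
Total = €304.3566

€304.36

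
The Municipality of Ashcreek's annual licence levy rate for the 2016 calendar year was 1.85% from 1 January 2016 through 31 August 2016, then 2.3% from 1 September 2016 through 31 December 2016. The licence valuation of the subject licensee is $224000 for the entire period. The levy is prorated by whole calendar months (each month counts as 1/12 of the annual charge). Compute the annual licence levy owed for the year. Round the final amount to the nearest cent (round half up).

1 January – 31 August 2016: 8 months at 1.85% → $224000 × 1.85% × 8/12 = $2762.6667
1 September – 31 December 2016: 4 months at 2.3% → $224000 × 2.3% × 4/12 = $1717.3333
Total = $4480.0000

$4480.00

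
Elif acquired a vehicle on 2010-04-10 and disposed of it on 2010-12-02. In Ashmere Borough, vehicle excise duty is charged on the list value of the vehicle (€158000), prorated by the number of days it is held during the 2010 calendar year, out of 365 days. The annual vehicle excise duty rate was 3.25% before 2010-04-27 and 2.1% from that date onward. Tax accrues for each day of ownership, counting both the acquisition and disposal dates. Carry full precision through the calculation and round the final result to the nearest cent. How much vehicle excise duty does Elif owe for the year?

2010-04-10 to 2010-04-26: 17 days at 3.25% → €158000 × 3.25% × 17/365 = €239.1644
2010-04-27 to 2010-12-02: 220 days at 2.1% → €158000 × 2.1% × 220/365 = €1999.8904
Total = €2239.0548

€2239.05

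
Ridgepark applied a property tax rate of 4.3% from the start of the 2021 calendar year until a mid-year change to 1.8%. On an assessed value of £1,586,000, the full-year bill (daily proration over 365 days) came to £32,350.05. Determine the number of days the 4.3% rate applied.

35 days

Let d = days at the first rate; then 365 − d days at the second rate.
£1,586,000 × [4.3%·d + 1.8%·(365−d)] / 365 = £32,350.05
Solving gives d = 35, so the new rate took effect on 5 Feb 2021.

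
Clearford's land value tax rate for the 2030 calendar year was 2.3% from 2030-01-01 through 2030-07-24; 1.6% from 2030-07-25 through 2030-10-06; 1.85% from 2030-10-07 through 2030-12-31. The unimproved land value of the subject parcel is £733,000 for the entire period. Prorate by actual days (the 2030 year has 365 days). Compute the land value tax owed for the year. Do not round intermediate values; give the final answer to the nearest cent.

£15,041.56

2030-01-01 to 2030-07-24: 205 days at 2.3% → £733,000 × 2.3% × 205/365 = £9,468.7534
2030-07-25 to 2030-10-06: 74 days at 1.6% → £733,000 × 1.6% × 74/365 = £2,377.7315
2030-10-07 to 2030-12-31: 86 days at 1.85% → £733,000 × 1.85% × 86/365 = £3,195.0767
Total = £15,041.5616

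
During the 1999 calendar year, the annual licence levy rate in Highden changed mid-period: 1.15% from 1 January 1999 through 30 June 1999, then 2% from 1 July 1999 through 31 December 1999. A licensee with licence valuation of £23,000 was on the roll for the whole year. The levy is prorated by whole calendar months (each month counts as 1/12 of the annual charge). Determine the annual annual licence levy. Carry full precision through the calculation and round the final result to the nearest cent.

£362.25

1 January – 30 June 1999: 6 months at 1.15% → £23,000 × 1.15% × 6/12 = £132.2500
1 July – 31 December 1999: 6 months at 2% → £23,000 × 2% × 6/12 = £230.0000
Total = £362.2500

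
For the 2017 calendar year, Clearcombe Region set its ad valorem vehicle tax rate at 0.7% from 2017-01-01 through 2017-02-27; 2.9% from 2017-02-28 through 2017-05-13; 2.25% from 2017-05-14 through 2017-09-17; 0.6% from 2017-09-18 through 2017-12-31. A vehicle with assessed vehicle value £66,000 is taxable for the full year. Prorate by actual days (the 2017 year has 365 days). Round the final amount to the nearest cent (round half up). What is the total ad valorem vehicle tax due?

2017-01-01 to 2017-02-27: 58 days at 0.7% → £66,000 × 0.7% × 58/365 = £73.4137
2017-02-28 to 2017-05-13: 75 days at 2.9% → £66,000 × 2.9% × 75/365 = £393.2877
2017-05-14 to 2017-09-17: 127 days at 2.25% → £66,000 × 2.25% × 127/365 = £516.6986
2017-09-18 to 2017-12-31: 105 days at 0.6% → £66,000 × 0.6% × 105/365 = £113.9178
Total = £1,097.3178

£1,097.32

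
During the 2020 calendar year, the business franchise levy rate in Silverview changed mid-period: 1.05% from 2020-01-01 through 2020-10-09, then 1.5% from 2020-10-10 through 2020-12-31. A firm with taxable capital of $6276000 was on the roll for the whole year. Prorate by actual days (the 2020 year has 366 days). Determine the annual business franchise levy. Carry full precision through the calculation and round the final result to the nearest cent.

2020-01-01 to 2020-10-09: 283 days at 1.05% → $6276000 × 1.05% × 283/366 = $50953.9180
2020-10-10 to 2020-12-31: 83 days at 1.5% → $6276000 × 1.5% × 83/366 = $21348.6885
Total = $72302.6066

$72302.61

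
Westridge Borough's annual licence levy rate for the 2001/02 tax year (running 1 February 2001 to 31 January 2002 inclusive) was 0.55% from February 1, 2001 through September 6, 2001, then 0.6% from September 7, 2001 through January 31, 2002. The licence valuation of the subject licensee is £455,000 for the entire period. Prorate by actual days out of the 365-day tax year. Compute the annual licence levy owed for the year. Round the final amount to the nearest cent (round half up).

£2,594.12

February 1 – September 6, 2001: 218 days at 0.55% → £455,000 × 0.55% × 218/365 = £1,494.6438
September 7, 2001 – January 31, 2002: 147 days at 0.6% → £455,000 × 0.6% × 147/365 = £1,099.4795
Total = £2,594.1233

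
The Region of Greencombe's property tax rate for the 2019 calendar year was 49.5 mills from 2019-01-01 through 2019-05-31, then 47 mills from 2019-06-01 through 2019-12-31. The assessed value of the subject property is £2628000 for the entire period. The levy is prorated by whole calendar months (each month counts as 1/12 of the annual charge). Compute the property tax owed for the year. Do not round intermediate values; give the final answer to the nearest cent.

2019-01-01 to 2019-05-31: 5 months at 49.5 mills → £2628000 × 4.95% × 5/12 = £54202.5000
2019-06-01 to 2019-12-31: 7 months at 47 mills → £2628000 × 4.7% × 7/12 = £72051.0000
Total = £126253.5000

£126253.50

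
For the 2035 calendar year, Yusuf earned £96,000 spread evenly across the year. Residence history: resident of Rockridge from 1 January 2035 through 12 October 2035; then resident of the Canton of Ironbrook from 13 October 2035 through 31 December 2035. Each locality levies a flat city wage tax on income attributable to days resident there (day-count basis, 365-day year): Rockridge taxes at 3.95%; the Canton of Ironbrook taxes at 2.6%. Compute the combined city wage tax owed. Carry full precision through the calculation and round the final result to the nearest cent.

£3,507.95

Rockridge, 1 January – 12 October 2035: 285 days → £96,000 × 3.95% × 285/365 = £2,960.8767
The Canton of Ironbrook, 13 October – 31 December 2035: 80 days → £96,000 × 2.6% × 80/365 = £547.0685
Total = £3,507.9452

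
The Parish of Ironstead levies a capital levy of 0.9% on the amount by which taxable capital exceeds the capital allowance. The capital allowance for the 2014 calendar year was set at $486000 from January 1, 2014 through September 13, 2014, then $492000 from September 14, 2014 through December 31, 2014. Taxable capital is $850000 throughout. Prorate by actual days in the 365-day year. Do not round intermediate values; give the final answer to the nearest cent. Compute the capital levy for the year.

January 1 – September 13, 2014: 256 days, exemption $486000 → ($850000 − $486000) × 0.9% × 256/365 = $2297.6877
September 14 – December 31, 2014: 109 days, exemption $492000 → ($850000 − $492000) × 0.9% × 109/365 = $962.1863
Total = $3259.8740

$3259.87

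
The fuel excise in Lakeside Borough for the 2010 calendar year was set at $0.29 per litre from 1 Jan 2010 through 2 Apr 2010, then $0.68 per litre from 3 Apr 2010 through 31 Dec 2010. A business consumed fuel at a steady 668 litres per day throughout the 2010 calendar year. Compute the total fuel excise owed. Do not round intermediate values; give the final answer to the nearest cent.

1 Jan – 2 Apr 2010: 92 days × 668 litres/day = 61,456 litres at $0.29/litre → $17,822.24
3 Apr – 31 Dec 2010: 273 days × 668 litres/day = 182,364 litres at $0.68/litre → $124,007.52

$141,829.76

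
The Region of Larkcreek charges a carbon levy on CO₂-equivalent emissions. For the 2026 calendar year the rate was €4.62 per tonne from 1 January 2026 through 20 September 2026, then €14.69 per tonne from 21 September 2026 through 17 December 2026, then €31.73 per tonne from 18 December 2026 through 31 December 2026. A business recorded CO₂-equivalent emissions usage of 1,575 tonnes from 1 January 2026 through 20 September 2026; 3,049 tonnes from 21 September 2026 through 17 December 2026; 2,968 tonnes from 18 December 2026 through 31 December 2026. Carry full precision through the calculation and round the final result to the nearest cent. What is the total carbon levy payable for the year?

€146240.95

1 January – 20 September 2026: 1,575 tonnes at €4.62/tonne → €7276.50
21 September – 17 December 2026: 3,049 tonnes at €14.69/tonne → €44789.81
18 December – 31 December 2026: 2,968 tonnes at €31.73/tonne → €94174.64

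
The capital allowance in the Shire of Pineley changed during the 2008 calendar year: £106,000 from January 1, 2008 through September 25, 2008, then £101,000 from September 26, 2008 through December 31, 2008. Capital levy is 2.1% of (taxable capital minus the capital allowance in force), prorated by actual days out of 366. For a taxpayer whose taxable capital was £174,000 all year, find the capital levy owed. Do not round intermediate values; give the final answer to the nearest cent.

January 1 – September 25, 2008: 269 days, exemption £106,000 → (£174,000 − £106,000) × 2.1% × 269/366 = £1,049.5410
September 26 – December 31, 2008: 97 days, exemption £101,000 → (£174,000 − £101,000) × 2.1% × 97/366 = £406.2869
Total = £1,455.8279

£1,455.83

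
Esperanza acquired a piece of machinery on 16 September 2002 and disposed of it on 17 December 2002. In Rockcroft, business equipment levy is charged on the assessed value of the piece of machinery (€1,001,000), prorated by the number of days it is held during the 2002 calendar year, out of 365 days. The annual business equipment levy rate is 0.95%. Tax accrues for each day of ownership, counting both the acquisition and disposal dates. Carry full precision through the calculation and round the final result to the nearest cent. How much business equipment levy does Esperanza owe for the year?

€2,422.97

Days held (16 September – 17 December 2002): 93 out of 365
Tax = €1,001,000 × 0.95% × 93/365 = €2,422.9685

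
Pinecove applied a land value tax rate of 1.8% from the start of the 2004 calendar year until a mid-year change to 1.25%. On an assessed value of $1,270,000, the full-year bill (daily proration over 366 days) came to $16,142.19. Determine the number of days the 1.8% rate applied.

Let d = days at the first rate; then 366 − d days at the second rate.
$1,270,000 × [1.8%·d + 1.25%·(366−d)] / 366 = $16,142.19
Solving gives d = 14, so the new rate took effect on January 15, 2004.

14 days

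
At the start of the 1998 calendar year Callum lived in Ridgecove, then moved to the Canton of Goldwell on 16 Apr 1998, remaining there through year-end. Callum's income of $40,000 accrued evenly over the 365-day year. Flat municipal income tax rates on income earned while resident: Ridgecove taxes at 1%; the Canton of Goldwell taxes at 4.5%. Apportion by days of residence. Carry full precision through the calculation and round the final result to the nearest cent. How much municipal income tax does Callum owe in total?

Ridgecove, 1 Jan – 15 Apr 1998: 105 days → $40,000 × 1% × 105/365 = $115.0685
The Canton of Goldwell, 16 Apr – 31 Dec 1998: 260 days → $40,000 × 4.5% × 260/365 = $1,282.1918
Total = $1,397.2603

$1,397.26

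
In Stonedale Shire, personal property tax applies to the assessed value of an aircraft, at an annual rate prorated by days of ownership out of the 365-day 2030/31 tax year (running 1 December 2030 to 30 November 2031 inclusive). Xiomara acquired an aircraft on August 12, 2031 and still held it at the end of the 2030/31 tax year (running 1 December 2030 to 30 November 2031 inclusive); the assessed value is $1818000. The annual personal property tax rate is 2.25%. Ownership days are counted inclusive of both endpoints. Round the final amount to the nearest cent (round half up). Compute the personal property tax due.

$12439.60

Days held (August 12 – November 30, 2031): 111 out of 365
Tax = $1818000 × 2.25% × 111/365 = $12439.6027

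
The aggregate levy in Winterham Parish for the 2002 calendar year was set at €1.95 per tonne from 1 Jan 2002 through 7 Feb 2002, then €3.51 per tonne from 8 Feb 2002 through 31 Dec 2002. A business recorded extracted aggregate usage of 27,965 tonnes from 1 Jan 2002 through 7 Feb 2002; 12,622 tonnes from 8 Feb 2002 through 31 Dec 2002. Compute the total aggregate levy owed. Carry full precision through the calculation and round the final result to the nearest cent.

€98834.97

1 Jan – 7 Feb 2002: 27,965 tonnes at €1.95/tonne → €54531.75
8 Feb – 31 Dec 2002: 12,622 tonnes at €3.51/tonne → €44303.22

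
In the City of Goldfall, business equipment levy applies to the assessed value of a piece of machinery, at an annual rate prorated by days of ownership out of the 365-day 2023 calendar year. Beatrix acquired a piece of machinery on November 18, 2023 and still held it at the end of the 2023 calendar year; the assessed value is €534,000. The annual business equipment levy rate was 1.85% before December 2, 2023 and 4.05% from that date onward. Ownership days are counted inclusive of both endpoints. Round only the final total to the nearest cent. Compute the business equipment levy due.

November 18 – December 1, 2023: 14 days at 1.85% → €534,000 × 1.85% × 14/365 = €378.9205
December 2 – December 31, 2023: 30 days at 4.05% → €534,000 × 4.05% × 30/365 = €1,777.5616
Total = €2,156.4822

€2,156.48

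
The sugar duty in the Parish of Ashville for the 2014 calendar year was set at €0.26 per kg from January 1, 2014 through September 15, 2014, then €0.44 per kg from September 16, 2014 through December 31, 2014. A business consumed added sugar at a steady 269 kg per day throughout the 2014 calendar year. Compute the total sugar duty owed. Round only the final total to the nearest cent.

€30,709.04

January 1 – September 15, 2014: 258 days × 269 kg/day = 69,402 kg at €0.26/kg → €18,044.52
September 16 – December 31, 2014: 107 days × 269 kg/day = 28,783 kg at €0.44/kg → €12,664.52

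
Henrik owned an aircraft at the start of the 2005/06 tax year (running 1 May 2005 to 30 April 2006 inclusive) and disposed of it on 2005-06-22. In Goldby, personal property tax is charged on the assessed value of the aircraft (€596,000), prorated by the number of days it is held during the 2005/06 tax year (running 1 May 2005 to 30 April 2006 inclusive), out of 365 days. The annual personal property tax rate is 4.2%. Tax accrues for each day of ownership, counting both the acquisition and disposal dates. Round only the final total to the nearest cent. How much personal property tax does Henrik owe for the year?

€3,634.78

Days held (2005-05-01 to 2005-06-22): 53 out of 365
Tax = €596,000 × 4.2% × 53/365 = €3,634.7836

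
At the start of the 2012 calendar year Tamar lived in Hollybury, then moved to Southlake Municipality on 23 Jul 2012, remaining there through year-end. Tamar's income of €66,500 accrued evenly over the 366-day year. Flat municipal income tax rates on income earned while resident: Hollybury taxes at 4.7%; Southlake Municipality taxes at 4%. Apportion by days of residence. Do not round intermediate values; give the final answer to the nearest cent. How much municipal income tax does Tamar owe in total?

Hollybury, 1 Jan – 22 Jul 2012: 204 days → €66,500 × 4.7% × 204/366 = €1,742.0820
Southlake Municipality, 23 Jul – 31 Dec 2012: 162 days → €66,500 × 4% × 162/366 = €1,177.3770
Total = €2,919.4590

€2,919.46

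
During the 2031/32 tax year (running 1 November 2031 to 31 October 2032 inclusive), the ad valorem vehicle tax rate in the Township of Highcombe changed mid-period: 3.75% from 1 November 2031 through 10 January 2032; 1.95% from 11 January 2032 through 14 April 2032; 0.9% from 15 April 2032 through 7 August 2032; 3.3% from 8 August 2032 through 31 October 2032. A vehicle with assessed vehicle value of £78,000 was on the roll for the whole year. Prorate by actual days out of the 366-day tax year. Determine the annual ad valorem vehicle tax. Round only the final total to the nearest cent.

£1,780.57

1 November 2031 – 10 January 2032: 71 days at 3.75% → £78,000 × 3.75% × 71/366 = £567.4180
11 January – 14 April 2032: 95 days at 1.95% → £78,000 × 1.95% × 95/366 = £394.7951
15 April – 7 August 2032: 115 days at 0.9% → £78,000 × 0.9% × 115/366 = £220.5738
8 August – 31 October 2032: 85 days at 3.3% → £78,000 × 3.3% × 85/366 = £597.7869
Total = £1,780.5738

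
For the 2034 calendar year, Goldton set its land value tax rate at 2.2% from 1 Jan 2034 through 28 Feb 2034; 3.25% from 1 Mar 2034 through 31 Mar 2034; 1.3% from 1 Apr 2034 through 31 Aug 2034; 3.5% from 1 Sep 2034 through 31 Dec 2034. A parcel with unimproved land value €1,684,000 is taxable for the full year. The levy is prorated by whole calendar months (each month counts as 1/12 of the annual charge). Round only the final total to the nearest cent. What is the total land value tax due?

€39,503.83

1 Jan – 28 Feb 2034: 2 months at 2.2% → €1,684,000 × 2.2% × 2/12 = €6,174.6667
1 Mar – 31 Mar 2034: 1 month at 3.25% → €1,684,000 × 3.25% × 1/12 = €4,560.8333
1 Apr – 31 Aug 2034: 5 months at 1.3% → €1,684,000 × 1.3% × 5/12 = €9,121.6667
1 Sep – 31 Dec 2034: 4 months at 3.5% → €1,684,000 × 3.5% × 4/12 = €19,646.6667
Total = €39,503.8333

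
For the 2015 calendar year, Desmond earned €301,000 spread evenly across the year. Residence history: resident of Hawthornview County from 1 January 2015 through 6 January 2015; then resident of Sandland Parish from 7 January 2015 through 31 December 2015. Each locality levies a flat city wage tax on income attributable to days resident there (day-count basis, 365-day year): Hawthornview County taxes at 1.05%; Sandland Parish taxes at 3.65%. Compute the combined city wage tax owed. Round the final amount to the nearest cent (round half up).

€10,857.85

Hawthornview County, 1 January – 6 January 2015: 6 days → €301,000 × 1.05% × 6/365 = €51.9534
Sandland Parish, 7 January – 31 December 2015: 359 days → €301,000 × 3.65% × 359/365 = €10,805.9000
Total = €10,857.8534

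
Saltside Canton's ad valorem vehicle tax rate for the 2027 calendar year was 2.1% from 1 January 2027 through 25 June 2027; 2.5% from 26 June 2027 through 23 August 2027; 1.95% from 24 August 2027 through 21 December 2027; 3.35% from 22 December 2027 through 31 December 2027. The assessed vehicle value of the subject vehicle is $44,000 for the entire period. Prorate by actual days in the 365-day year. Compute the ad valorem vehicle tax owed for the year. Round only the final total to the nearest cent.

1 January – 25 June 2027: 176 days at 2.1% → $44,000 × 2.1% × 176/365 = $445.5452
26 June – 23 August 2027: 59 days at 2.5% → $44,000 × 2.5% × 59/365 = $177.8082
24 August – 21 December 2027: 120 days at 1.95% → $44,000 × 1.95% × 120/365 = $282.0822
22 December – 31 December 2027: 10 days at 3.35% → $44,000 × 3.35% × 10/365 = $40.3836
Total = $945.8192

$945.82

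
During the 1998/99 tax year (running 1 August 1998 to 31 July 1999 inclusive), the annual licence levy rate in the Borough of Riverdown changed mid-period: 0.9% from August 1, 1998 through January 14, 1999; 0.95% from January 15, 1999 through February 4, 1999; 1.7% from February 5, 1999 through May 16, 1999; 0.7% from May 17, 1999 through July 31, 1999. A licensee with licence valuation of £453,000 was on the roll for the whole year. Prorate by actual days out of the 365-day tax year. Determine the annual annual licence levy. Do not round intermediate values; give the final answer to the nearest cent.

£4,904.19

August 1, 1998 – January 14, 1999: 167 days at 0.9% → £453,000 × 0.9% × 167/365 = £1,865.3671
January 15 – February 4, 1999: 21 days at 0.95% → £453,000 × 0.95% × 21/365 = £247.5986
February 5 – May 16, 1999: 101 days at 1.7% → £453,000 × 1.7% × 101/365 = £2,130.9616
May 17 – July 31, 1999: 76 days at 0.7% → £453,000 × 0.7% × 76/365 = £660.2630
Total = £4,904.1904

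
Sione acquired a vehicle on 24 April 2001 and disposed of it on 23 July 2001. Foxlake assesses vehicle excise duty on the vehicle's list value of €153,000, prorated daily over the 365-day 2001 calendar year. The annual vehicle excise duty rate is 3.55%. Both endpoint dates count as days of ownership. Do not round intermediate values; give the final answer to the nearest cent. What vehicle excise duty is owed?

€1,354.15

Days held (24 April – 23 July 2001): 91 out of 365
Tax = €153,000 × 3.55% × 91/365 = €1,354.1548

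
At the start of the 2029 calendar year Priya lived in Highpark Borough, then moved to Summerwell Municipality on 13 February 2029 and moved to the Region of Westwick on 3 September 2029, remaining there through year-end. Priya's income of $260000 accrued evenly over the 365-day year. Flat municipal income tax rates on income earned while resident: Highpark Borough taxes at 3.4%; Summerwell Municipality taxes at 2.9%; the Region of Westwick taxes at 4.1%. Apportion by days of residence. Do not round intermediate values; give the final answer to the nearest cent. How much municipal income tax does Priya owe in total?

Highpark Borough, 1 January – 12 February 2029: 43 days → $260000 × 3.4% × 43/365 = $1041.4247
Summerwell Municipality, 13 February – 2 September 2029: 202 days → $260000 × 2.9% × 202/365 = $4172.8219
The Region of Westwick, 3 September – 31 December 2029: 120 days → $260000 × 4.1% × 120/365 = $3504.6575
Total = $8718.9041

$8718.90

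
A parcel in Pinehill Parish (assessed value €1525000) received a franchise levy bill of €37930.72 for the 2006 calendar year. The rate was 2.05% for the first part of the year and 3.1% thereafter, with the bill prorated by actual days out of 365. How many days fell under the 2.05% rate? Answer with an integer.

213 days

Let d = days at the first rate; then 365 − d days at the second rate.
€1525000 × [2.05%·d + 3.1%·(365−d)] / 365 = €37930.72
Solving gives d = 213, so the new rate took effect on 2 Aug 2006.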